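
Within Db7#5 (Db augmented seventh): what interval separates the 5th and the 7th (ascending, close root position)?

diminished third

Spelling the chord: Db-F-A-Cb.
That puts A below Cb.
From A to Cb: 2 semitones over a third = diminished.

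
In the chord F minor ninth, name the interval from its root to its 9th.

major ninth

The chord tones of F minor ninth are F A♭ C E♭ G.
That puts F below G.
F up to G spans 9 letter names and 14 semitones — a major ninth.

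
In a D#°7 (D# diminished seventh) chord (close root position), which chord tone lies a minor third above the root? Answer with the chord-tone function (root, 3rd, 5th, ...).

3rd

The chord tones of D#°7 (D# diminished seventh) are D#-F#-A-C.
The root is D#. A minor third above D# is F#.
F# is the chord's 3rd.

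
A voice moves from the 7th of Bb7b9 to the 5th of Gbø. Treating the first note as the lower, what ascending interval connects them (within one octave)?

Bb7b9 has Ab as its 7th, and Gbø has Dbb as its 5th.
4 letter names make it a fourth; at 4 semitones (a half step narrower than perfect) the quality is diminished.

diminished 4th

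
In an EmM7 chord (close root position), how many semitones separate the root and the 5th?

7

Spelling the chord: E, G, B, D#.
E to B is a perfect fifth: 7 semitones.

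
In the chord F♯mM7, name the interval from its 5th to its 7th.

major third

F♯m(maj7): F♯-A-C♯-E♯.
So we need the interval from C♯ up to E♯.
C♯ up to E♯ spans 3 letter names and 4 semitones — a major third.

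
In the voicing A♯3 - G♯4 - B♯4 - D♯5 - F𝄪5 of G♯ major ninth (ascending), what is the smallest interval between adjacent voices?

Adjacent intervals: A♯3→G♯4 = minor seventh; G♯4→B♯4 = major third; B♯4→D♯5 = minor third; D♯5→F𝄪5 = major third.
The smallest is B♯4 to D♯5, a minor third (3 semitones).

minor third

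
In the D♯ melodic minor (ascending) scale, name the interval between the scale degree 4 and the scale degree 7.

augmented 4th

D♯ melodic minor: D♯ E♯ F♯ G♯ A♯ B♯ C𝄪.
Scale degree 4 = G♯; 7th scale degree = C𝄪.
From G♯ to C𝄪: 6 semitones over a fourth = augmented.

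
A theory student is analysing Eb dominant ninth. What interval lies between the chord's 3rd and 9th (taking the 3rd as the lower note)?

Spelling the chord: Eb, G, Bb, Db, F.
That puts G below F.
From G to F: 10 semitones over a seventh = minor.

minor 7th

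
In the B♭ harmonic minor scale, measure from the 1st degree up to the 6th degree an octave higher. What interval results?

Spelling the B♭ harmonic minor scale: B♭ C D♭ E♭ F G♭ A.
So we need the interval from B♭ up to G♭.
B♭ up to G♭ is 20 semitones, a half step narrower than a major thirteenth, so the interval is minor.

minor thirteenth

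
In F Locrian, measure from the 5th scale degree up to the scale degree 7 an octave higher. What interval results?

major tenth

F locrian: F Gb Ab Bb Cb Db Eb.
The 5th scale degree is Cb and the degree 7 (up an octave) is Eb.
Counting 10 letters and 16 half steps from Cb gives a major tenth.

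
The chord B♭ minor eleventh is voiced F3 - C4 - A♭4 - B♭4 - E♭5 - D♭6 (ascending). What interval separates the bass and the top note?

The outer voices are F3 and D♭6.
F up to D♭ is 32 semitones, a half step narrower than a major 20th, so the interval is minor.

minor 20th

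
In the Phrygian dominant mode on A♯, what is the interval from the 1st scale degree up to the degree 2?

m2

The scale runs A♯ B C𝄪 D♯ E♯ F♯ G♯.
1st scale degree = A♯; scale degree 2 = B.
A♯ up to B is 1 semitone, a half step narrower than a major second, so the interval is minor.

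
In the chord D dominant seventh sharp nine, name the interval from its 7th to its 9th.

Spelling the chord: D–F#–A–C–E#.
So we need the interval from C up to E#.
C up to E# is 5 semitones, a half step wider than a major third, so the interval is augmented.

augmented third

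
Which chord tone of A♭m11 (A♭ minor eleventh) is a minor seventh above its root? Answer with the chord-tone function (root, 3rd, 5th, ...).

A♭ minor eleventh is spelled A♭, C♭, E♭, G♭, B♭, D♭.
The root is A♭. A minor seventh above A♭ is G♭.
G♭ is the chord's 7th.

7th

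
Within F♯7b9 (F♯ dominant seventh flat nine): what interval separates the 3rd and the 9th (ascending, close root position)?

diminished seventh

F♯7b9 (F♯ dominant seventh flat nine): F♯, A♯, C♯, E, G.
The 3rd is A♯ and the 9th is G.
A♯ up to G is 9 semitones, a whole step narrower than a major seventh, so the interval is diminished.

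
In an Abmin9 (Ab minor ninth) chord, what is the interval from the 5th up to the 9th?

Abm9 (Ab minor ninth): Ab, Cb, Eb, Gb, Bb.
So we need the interval from Eb up to Bb.
From Eb to Bb is 7 semitones, exactly the perfect fifth.

P5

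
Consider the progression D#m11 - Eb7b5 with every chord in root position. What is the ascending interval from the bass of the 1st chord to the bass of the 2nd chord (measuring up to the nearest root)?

diminished second

The roots are D# and Eb.
2 letter names make it a second; at 0 semitones (a whole step narrower than major) the quality is diminished.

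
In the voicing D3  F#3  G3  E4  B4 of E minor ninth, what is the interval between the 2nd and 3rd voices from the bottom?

minor 2nd

Those voices are F#3 and G3.
From F# to G: 1 semitone over a second = minor.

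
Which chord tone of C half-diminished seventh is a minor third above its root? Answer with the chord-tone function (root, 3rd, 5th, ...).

3rd

The chord tones of Cø (C half-diminished seventh) are C–E♭–G♭–B♭.
The root is C. A minor third above C is E♭.
E♭ is the chord's 3rd.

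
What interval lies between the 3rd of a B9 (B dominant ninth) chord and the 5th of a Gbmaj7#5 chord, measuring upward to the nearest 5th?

diminished octave

B9 (B dominant ninth) has D# as its 3rd, and Gbmaj7#5 has D as its 5th.
D# up to D is 11 semitones, a half step narrower than a perfect octave, so the interval is diminished.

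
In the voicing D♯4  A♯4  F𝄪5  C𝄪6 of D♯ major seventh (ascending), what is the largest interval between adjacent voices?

Adjacent intervals: D♯4→A♯4 = perfect fifth; A♯4→F𝄪5 = major sixth; F𝄪5→C𝄪6 = perfect fifth.
The largest is A♯4 to F𝄪5, a major sixth (9 semitones).

major sixth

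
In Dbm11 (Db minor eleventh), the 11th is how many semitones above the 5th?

Dbm11 (Db minor eleventh): Db, Fb, Ab, Cb, Eb, Gb.
Ab to Gb is a minor seventh: 10 semitones.

10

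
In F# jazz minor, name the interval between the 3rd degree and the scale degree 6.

The scale runs F# G# A B C# D# E#.
3rd degree = A; 6th scale degree = D#.
4 letter names make it a fourth; at 6 semitones (a half step wider than perfect) the quality is augmented.

augmented 4th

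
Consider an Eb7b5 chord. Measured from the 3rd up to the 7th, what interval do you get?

Eb7b5: Eb-G-Bbb-Db.
So we need the interval from G up to Db.
From G to Db: 6 semitones over a fifth = diminished.
This 3–7 tritone is the characteristic tension at the heart of the dominant sound.

diminished 5th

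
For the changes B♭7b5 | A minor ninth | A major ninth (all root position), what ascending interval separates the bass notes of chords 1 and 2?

major seventh

The roots are B♭ and A.
From B♭ to A is 11 semitones, exactly the major seventh.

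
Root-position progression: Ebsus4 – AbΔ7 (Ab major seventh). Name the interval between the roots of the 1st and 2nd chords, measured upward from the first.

The roots are Eb and Ab.
From Eb to Ab is 5 semitones, exactly the perfect fourth.

perfect 4th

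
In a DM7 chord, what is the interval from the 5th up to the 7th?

DM7: D–F♯–A–C♯.
The 5th is A and the 7th is C♯.
From A to C♯ is 4 semitones, exactly the major third.

major 3rd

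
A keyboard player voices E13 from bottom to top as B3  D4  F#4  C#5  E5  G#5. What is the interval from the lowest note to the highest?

major thirteenth

The outer voices are B3 and G#5.
From B to G# is 21 semitones, exactly the major thirteenth.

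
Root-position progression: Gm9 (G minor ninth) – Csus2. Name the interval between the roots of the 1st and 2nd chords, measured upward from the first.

The roots are G and C.
Counting 4 letters and 5 half steps from G gives a perfect fourth.

perfect fourth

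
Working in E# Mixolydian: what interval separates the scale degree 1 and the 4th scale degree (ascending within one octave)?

perfect 4th

The scale runs E# F## G## A# B# C## D#.
So we need the interval from E# up to A#.
From E# to A# is 5 semitones, exactly the perfect fourth.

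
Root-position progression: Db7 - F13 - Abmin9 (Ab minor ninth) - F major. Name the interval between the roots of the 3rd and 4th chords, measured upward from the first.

major sixth

The roots are Ab and F.
Counting 6 letters and 9 half steps from Ab gives a major sixth.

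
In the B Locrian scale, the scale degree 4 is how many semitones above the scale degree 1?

5

The scale is B C D E F G A.
B up to E is a perfect fourth — 5 semitones.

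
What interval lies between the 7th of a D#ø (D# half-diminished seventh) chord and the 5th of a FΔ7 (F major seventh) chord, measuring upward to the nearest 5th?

The 7th of D#ø (D# half-diminished seventh) is C#; the 5th of FΔ7 (F major seventh) is C.
8 letter names make it an octave; at 11 semitones (a half step narrower than perfect) the quality is diminished.

diminished octave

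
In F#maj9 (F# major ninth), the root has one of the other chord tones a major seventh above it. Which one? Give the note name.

E#

Spelling the chord: F#, A#, C#, E#, G#.
The root is F#. A major seventh above F# is E#.
E# is the chord's 7th.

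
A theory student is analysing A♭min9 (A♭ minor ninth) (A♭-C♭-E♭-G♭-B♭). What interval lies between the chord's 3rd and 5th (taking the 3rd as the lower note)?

3rd = C♭; 5th = E♭.
Counting 3 letters and 4 half steps from C♭ gives a major third.

major third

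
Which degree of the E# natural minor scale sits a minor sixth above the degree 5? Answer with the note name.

The scale is E# F## G# A# B# C# D#.
The degree 5 is B#; a minor sixth above that is G# — scale degree 3.

G#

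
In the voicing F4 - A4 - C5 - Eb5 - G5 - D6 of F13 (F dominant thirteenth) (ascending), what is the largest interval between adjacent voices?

P5

Adjacent intervals: F4→A4 = major third; A4→C5 = minor third; C5→Eb5 = minor third; Eb5→G5 = major third; G5→D6 = perfect fifth.
The largest is G5 to D6, a perfect fifth (7 semitones).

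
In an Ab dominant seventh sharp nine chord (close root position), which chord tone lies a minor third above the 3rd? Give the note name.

Eb

The chord tones of Ab dominant seventh sharp nine are Ab, C, Eb, Gb, B.
The 3rd is C. A minor third above C is Eb.
Eb is the chord's 5th.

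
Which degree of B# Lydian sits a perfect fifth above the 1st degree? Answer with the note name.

F##

The scale is B# C## D## E## F## G## A##.
The 1st degree is B#; a perfect fifth above that is F## — scale degree 5.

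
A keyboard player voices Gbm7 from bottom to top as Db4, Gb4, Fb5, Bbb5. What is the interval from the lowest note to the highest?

minor 13th

The outer voices are Db4 and Bbb5.
From Db to Bbb: 20 semitones over a thirteenth = minor.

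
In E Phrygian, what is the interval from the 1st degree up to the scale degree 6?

Spelling E Phrygian: E F G A B C D.
That puts E below C.
From E to C: 8 semitones over a sixth = minor.

minor sixth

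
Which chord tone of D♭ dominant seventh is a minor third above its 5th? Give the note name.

Cb

D♭7: D♭-F-A♭-C♭.
The 5th is A♭. A minor third above A♭ is C♭.
C♭ is the chord's 7th.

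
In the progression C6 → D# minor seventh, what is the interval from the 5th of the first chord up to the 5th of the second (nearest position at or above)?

C6 has G as its 5th, and D# minor seventh has A# as its 5th.
2 letter names make it a second; at 3 semitones (a half step wider than major) the quality is augmented.

augmented second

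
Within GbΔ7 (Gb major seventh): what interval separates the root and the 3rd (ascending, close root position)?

Gb major seventh is spelled Gb Bb Db F.
Root = Gb; 3rd = Bb.
From Gb to Bb is 4 semitones, exactly the major third.

major third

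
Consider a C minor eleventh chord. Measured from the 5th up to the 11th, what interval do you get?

Cm11 (C minor eleventh) is spelled C Eb G Bb D F.
That puts G below F.
From G to F: 10 semitones over a seventh = minor.

minor seventh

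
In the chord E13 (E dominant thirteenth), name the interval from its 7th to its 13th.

Spelling the chord: E–G♯–B–D–F♯–C♯.
7th = D; 13th = C♯.
D up to C♯ spans 7 letter names and 11 semitones — a major seventh.

M7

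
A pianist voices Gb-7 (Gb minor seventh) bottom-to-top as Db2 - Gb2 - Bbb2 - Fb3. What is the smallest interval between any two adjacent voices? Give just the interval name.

Adjacent intervals: Db2→Gb2 = perfect fourth; Gb2→Bbb2 = minor third; Bbb2→Fb3 = perfect fifth.
The smallest is Gb2 to Bbb2, a minor third (3 semitones).

minor 3rd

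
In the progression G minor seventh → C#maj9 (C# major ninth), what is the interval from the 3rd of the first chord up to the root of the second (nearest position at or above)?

A2

G minor seventh has Bb as its 3rd, and C#maj9 (C# major ninth) has C# as its root.
Bb up to C# is 3 semitones, a half step wider than a major second, so the interval is augmented.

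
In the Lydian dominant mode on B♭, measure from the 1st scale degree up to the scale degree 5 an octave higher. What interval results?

perfect twelfth

The scale runs B♭ C D E F G A♭.
1st scale degree = B♭; 5th scale degree (up an octave) = F.
Counting 12 letters and 19 half steps from B♭ gives a perfect twelfth.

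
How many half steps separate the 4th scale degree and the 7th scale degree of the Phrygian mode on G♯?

The scale is G♯ A B C♯ D♯ E F♯.
C♯ up to F♯ is a perfect fourth — 5 semitones.

5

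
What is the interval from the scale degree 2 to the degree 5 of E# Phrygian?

A4

Spelling E# Phrygian: E# F# G# A# B# C# D#.
That puts F# below B#.
4 letter names make it a fourth; at 6 semitones (a half step wider than perfect) the quality is augmented.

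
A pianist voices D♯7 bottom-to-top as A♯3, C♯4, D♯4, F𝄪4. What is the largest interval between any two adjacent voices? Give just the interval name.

major third

Adjacent intervals: A♯3→C♯4 = minor third; C♯4→D♯4 = major second; D♯4→F𝄪4 = major third.
The largest is D♯4 to F𝄪4, a major third (4 semitones).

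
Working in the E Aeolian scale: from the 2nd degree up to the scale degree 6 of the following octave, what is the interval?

diminished 12th

Spelling the E Aeolian scale: E F# G A B C D.
2nd degree = F#; degree 6 (up an octave) = C.
12 letter names make it a twelfth; at 18 semitones (a half step narrower than perfect) the quality is diminished.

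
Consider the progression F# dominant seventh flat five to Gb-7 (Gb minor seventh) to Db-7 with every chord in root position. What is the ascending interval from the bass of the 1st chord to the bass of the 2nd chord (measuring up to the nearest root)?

diminished second

The roots are F# and Gb.
F# up to Gb is 0 semitones, a whole step narrower than a major second, so the interval is diminished.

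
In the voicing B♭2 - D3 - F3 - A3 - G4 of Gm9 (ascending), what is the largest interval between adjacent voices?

minor 7th

Adjacent intervals: B♭2→D3 = major third; D3→F3 = minor third; F3→A3 = major third; A3→G4 = minor seventh.
The largest is A3 to G4, a minor seventh (10 semitones).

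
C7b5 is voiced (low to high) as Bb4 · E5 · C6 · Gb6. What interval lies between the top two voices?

diminished fifth

Those voices are C6 and Gb6.
From C to Gb: 6 semitones over a fifth = diminished.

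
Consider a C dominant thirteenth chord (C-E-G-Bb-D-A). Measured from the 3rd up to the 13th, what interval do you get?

That puts E below A.
Counting 11 letters and 17 half steps from E gives a perfect eleventh.

perfect 11th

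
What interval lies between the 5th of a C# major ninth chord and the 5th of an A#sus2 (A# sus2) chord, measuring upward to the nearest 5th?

M6

C# major ninth has G# as its 5th, and A#sus2 (A# sus2) has E# as its 5th.
Counting 6 letters and 9 half steps from G# gives a major sixth.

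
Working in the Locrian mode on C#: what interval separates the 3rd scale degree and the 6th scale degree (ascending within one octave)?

Spelling the Locrian mode on C#: C# D E F# G A B.
The 3rd scale degree is E and the degree 6 is A.
Counting 4 letters and 5 half steps from E gives a perfect fourth.

P4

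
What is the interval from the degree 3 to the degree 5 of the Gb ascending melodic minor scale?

M3

Gb melodic minor: Gb Ab Bbb Cb Db Eb F.
That puts Bbb below Db.
From Bbb to Db is 4 semitones, exactly the major third.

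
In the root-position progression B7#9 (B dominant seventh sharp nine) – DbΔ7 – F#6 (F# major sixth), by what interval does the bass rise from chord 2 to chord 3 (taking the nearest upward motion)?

A3

The roots are Db and F#.
Db up to F# is 5 semitones, a half step wider than a major third, so the interval is augmented.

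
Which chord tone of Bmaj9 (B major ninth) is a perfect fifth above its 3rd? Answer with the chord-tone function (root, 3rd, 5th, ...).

7th

The chord tones of Bmaj9 (B major ninth) are B, D♯, F♯, A♯, C♯.
The 3rd is D♯. A perfect fifth above D♯ is A♯.
A♯ is the chord's 7th.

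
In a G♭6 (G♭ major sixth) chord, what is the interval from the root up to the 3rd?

G♭6 (G♭ major sixth) is spelled G♭, B♭, D♭, E♭.
That puts G♭ below B♭.
G♭ up to B♭ spans 3 letter names and 4 semitones — a major third.

major third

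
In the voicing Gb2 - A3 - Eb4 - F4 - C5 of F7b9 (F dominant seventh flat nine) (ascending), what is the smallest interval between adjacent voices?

Adjacent intervals: Gb2→A3 = augmented ninth; A3→Eb4 = diminished fifth; Eb4→F4 = major second; F4→C5 = perfect fifth.
The smallest is Eb4 to F4, a major second (2 semitones).

major 2nd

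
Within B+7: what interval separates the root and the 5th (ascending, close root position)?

The chord tones of B augmented seventh are B-D♯-F𝄪-A.
So we need the interval from B up to F𝄪.
5 letter names make it a fifth; at 8 semitones (a half step wider than perfect) the quality is augmented.

augmented fifth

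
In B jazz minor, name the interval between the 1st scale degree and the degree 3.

m3

Spelling B jazz minor: B C# D E F# G# A#.
1st scale degree = B; 3rd degree = D.
From B to D: 3 semitones over a third = minor.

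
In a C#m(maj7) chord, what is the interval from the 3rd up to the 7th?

C#m(maj7) (C# minor-major seventh) is spelled C#–E–G#–B#.
The 3rd is E and the 7th is B#.
From E to B#: 8 semitones over a fifth = augmented.

augmented fifth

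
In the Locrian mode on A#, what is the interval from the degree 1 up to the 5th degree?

Spelling the Locrian mode on A#: A# B C# D# E F# G#.
So we need the interval from A# up to E.
A# up to E is 6 semitones, a half step narrower than a perfect fifth, so the interval is diminished.

diminished 5th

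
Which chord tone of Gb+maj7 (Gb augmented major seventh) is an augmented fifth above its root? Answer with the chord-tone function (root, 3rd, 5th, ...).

Gb+maj7: Gb Bb D F.
The root is Gb. An augmented fifth above Gb is D.
D is the chord's 5th.

5th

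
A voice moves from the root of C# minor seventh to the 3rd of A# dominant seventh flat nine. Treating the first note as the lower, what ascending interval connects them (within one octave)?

C# minor seventh has C# as its root, and A# dominant seventh flat nine has C## as its 3rd.
From C# to C##: 1 semitone over a unison = augmented.

augmented unison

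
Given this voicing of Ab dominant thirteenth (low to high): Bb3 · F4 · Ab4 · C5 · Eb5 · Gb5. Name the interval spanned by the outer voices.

minor thirteenth

The outer voices are Bb3 and Gb5.
From Bb to Gb: 20 semitones over a thirteenth = minor.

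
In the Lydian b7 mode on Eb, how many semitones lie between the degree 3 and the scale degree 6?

The scale is Eb F G A Bb C Db.
G up to C is a perfect fourth — 5 semitones.

5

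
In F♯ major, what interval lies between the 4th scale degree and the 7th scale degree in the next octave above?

augmented eleventh

Spelling F♯ major: F♯ G♯ A♯ B C♯ D♯ E♯.
4th scale degree = B; degree 7 (up an octave) = E♯.
11 letter names make it an eleventh; at 18 semitones (a half step wider than perfect) the quality is augmented.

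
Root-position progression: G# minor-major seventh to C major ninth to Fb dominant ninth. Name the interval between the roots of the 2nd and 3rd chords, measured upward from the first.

The roots are C and Fb.
C up to Fb is 4 semitones, a half step narrower than a perfect fourth, so the interval is diminished.

diminished 4th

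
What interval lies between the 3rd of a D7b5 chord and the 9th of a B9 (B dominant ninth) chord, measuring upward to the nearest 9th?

perfect fifth

The 3rd of D7b5 is F#; the 9th of B9 (B dominant ninth) is C#.
F# up to C# spans 5 letter names and 7 semitones — a perfect fifth.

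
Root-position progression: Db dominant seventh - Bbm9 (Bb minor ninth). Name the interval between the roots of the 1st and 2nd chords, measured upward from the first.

The roots are Db and Bb.
From Db to Bb is 9 semitones, exactly the major sixth.

major sixth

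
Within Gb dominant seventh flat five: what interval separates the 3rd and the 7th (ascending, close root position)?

The chord tones of Gb7b5 are Gb, Bb, Dbb, Fb.
3rd = Bb; 7th = Fb.
From Bb to Fb: 6 semitones over a fifth = diminished.

diminished fifth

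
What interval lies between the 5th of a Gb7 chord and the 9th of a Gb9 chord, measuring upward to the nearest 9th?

P5

The 5th of Gb7 is Db; the 9th of Gb9 is Ab.
From Db to Ab is 7 semitones, exactly the perfect fifth.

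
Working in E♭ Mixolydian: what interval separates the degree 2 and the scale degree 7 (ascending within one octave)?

minor sixth

Spelling E♭ Mixolydian: E♭ F G A♭ B♭ C D♭.
So we need the interval from F up to D♭.
From F to D♭: 8 semitones over a sixth = minor.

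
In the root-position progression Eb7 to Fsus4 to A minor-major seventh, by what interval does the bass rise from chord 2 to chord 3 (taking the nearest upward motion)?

The roots are F and A.
F up to A spans 3 letter names and 4 semitones — a major third.

major 3rd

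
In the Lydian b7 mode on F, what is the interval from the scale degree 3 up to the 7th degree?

F lydian dominant: F G A B C D Eb.
The scale degree 3 is A and the 7th scale degree is Eb.
5 letter names make it a fifth; at 6 semitones (a half step narrower than perfect) the quality is diminished.

diminished fifth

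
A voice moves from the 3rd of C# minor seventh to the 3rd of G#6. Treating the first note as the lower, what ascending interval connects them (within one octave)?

augmented fifth

The 3rd of C# minor seventh is E; the 3rd of G#6 is B#.
5 letter names make it a fifth; at 8 semitones (a half step wider than perfect) the quality is augmented.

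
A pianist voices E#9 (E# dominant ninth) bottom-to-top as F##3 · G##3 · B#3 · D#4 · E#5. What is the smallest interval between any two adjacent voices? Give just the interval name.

major 2nd

Adjacent intervals: F##3→G##3 = major second; G##3→B#3 = minor third; B#3→D#4 = minor third; D#4→E#5 = major ninth.
The smallest is F##3 to G##3, a major second (2 semitones).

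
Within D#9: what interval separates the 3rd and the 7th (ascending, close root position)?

diminished fifth

D#9 is spelled D#–F##–A#–C#–E#.
The 3rd is F## and the 7th is C#.
From F## to C#: 6 semitones over a fifth = diminished.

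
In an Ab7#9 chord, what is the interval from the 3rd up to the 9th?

Ab dominant seventh sharp nine is spelled Ab, C, Eb, Gb, B.
So we need the interval from C up to B.
From C to B is 11 semitones, exactly the major seventh.

major 7th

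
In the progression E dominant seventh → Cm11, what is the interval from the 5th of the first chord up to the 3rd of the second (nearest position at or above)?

diminished fourth

The 5th of E dominant seventh is B; the 3rd of Cm11 is Eb.
B up to Eb is 4 semitones, a half step narrower than a perfect fourth, so the interval is diminished.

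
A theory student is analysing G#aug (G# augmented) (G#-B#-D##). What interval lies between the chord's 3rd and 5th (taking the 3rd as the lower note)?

major 3rd

So we need the interval from B# up to D##.
From B# to D## is 4 semitones, exactly the major third.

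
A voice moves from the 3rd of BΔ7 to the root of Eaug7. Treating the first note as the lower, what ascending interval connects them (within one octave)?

minor 2nd

BΔ7 has D♯ as its 3rd, and Eaug7 has E as its root.
From D♯ to E: 1 semitone over a second = minor.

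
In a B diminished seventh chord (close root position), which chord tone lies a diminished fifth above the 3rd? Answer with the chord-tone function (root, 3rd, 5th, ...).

7th

Spelling the chord: B D F A♭.
The 3rd is D. A diminished fifth above D is A♭.
A♭ is the chord's 7th.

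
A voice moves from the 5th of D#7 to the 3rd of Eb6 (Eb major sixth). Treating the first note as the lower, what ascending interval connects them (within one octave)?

diminished seventh

D#7 has A# as its 5th, and Eb6 (Eb major sixth) has G as its 3rd.
7 letter names make it a seventh; at 9 semitones (a whole step narrower than major) the quality is diminished.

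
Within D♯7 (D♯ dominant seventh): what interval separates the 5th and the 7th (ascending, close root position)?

D♯ dominant seventh is spelled D♯, F𝄪, A♯, C♯.
The 5th is A♯ and the 7th is C♯.
3 letter names make it a third; at 3 semitones (a half step narrower than major) the quality is minor.

minor third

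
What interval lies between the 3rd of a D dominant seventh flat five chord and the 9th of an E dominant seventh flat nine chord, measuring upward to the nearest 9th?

diminished octave

The 3rd of D dominant seventh flat five is F♯; the 9th of E dominant seventh flat nine is F.
8 letter names make it an octave; at 11 semitones (a half step narrower than perfect) the quality is diminished.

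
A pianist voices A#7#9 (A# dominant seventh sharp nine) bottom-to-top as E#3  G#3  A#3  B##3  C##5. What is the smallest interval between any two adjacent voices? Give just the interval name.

Adjacent intervals: E#3→G#3 = minor third; G#3→A#3 = major second; A#3→B##3 = augmented second; B##3→C##5 = minor ninth.
The smallest is G#3 to A#3, a major second (2 semitones).

M2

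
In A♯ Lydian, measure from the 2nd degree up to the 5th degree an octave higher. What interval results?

perfect eleventh

A♯ lydian: A♯ B♯ C𝄪 D𝄪 E♯ F𝄪 G𝄪.
That puts B♯ below E♯.
Counting 11 letters and 17 half steps from B♯ gives a perfect eleventh.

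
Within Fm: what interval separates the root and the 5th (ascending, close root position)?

perfect fifth

Fmin (F minor) is spelled F-A♭-C.
So we need the interval from F up to C.
From F to C is 7 semitones, exactly the perfect fifth.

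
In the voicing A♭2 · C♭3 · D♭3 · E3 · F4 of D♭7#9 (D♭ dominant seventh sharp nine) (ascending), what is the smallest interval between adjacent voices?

Adjacent intervals: A♭2→C♭3 = minor third; C♭3→D♭3 = major second; D♭3→E3 = augmented second; E3→F4 = minor ninth.
The smallest is C♭3 to D♭3, a major second (2 semitones).

major second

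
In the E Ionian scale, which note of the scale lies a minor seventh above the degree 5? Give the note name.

A

The scale is E F# G# A B C# D#.
The degree 5 is B; a minor seventh above that is A — scale degree 4.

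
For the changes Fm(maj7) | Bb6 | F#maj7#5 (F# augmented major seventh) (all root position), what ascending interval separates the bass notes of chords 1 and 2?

The roots are F and Bb.
From F to Bb is 5 semitones, exactly the perfect fourth.

perfect fourth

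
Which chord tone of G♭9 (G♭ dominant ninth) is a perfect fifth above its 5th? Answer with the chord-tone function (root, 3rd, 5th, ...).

G♭9 is spelled G♭–B♭–D♭–F♭–A♭.
The 5th is D♭. A perfect fifth above D♭ is A♭.
A♭ is the chord's 9th.

9th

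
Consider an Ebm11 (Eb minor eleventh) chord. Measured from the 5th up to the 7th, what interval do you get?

Ebm11 is spelled Eb–Gb–Bb–Db–F–Ab.
That puts Bb below Db.
Bb up to Db is 3 semitones, a half step narrower than a major third, so the interval is minor.

minor third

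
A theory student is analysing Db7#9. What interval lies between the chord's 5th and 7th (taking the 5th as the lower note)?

Db7#9: Db, F, Ab, Cb, E.
That puts Ab below Cb.
Ab up to Cb is 3 semitones, a half step narrower than a major third, so the interval is minor.

minor 3rd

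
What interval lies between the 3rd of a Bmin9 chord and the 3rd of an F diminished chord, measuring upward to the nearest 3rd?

diminished 5th

The 3rd of Bmin9 is D; the 3rd of F diminished is Ab.
D up to Ab is 6 semitones, a half step narrower than a perfect fifth, so the interval is diminished.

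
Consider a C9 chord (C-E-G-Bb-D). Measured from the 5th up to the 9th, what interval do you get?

5th = G; 9th = D.
Counting 5 letters and 7 half steps from G gives a perfect fifth.

perfect fifth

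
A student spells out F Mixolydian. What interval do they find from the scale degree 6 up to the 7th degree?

minor second

Spelling F Mixolydian: F G A Bb C D Eb.
That puts D below Eb.
From D to Eb: 1 semitone over a second = minor.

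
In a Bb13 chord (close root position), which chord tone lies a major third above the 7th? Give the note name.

C

Bb13 is spelled Bb D F Ab C G.
The 7th is Ab. A major third above Ab is C.
C is the chord's 9th.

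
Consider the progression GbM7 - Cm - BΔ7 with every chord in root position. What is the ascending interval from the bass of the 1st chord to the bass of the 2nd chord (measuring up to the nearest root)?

augmented fourth

The roots are Gb and C.
From Gb to C: 6 semitones over a fourth = augmented.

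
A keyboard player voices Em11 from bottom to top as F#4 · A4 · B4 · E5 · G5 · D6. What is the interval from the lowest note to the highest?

The outer voices are F#4 and D6.
From F# to D: 20 semitones over a thirteenth = minor.

m13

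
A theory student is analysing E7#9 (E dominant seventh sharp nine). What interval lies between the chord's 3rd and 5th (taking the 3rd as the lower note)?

minor 3rd

The chord tones of E dominant seventh sharp nine are E-G#-B-D-F##.
That puts G# below B.
3 letter names make it a third; at 3 semitones (a half step narrower than major) the quality is minor.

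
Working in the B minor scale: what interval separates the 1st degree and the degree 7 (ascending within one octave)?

minor 7th

The scale runs B C# D E F# G A.
So we need the interval from B up to A.
From B to A: 10 semitones over a seventh = minor.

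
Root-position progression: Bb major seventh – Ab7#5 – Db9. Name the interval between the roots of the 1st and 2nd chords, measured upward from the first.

minor seventh

The roots are Bb and Ab.
From Bb to Ab: 10 semitones over a seventh = minor.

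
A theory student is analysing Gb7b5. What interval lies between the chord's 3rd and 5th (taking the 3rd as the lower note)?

diminished third

Gb7b5: Gb-Bb-Dbb-Fb.
3rd = Bb; 5th = Dbb.
3 letter names make it a third; at 2 semitones (a whole step narrower than major) the quality is diminished.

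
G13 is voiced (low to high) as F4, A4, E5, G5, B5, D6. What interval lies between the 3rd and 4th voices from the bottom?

Those voices are E5 and G5.
E up to G is 3 semitones, a half step narrower than a major third, so the interval is minor.

minor third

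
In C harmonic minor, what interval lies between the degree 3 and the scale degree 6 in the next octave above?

The scale runs C D Eb F G Ab B.
That puts Eb below Ab.
Eb up to Ab spans 11 letter names and 17 semitones — a perfect eleventh.

perfect eleventh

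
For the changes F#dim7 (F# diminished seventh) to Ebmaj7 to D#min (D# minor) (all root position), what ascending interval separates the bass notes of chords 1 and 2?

The roots are F# and Eb.
From F# to Eb: 9 semitones over a seventh = diminished.

diminished seventh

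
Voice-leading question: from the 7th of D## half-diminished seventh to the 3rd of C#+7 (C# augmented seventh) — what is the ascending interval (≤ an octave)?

minor 3rd

The 7th of D## half-diminished seventh is C##; the 3rd of C#+7 (C# augmented seventh) is E#.
From C## to E#: 3 semitones over a third = minor.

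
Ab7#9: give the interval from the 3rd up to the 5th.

The chord tones of Ab7#9 (Ab dominant seventh sharp nine) are Ab C Eb Gb B.
So we need the interval from C up to Eb.
C up to Eb is 3 semitones, a half step narrower than a major third, so the interval is minor.

minor 3rd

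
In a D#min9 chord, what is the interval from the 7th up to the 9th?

major 3rd

D#min9: D# F# A# C# E#.
That puts C# below E#.
C# up to E# spans 3 letter names and 4 semitones — a major third.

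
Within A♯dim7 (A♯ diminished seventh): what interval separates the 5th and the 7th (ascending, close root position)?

A♯ diminished seventh is spelled A♯–C♯–E–G.
So we need the interval from E up to G.
From E to G: 3 semitones over a third = minor.

minor third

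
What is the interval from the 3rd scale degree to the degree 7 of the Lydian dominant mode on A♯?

diminished fifth

A♯ lydian dominant: A♯ B♯ C𝄪 D𝄪 E♯ F𝄪 G♯.
3rd scale degree = C𝄪; 7th degree = G♯.
C𝄪 up to G♯ is 6 semitones, a half step narrower than a perfect fifth, so the interval is diminished.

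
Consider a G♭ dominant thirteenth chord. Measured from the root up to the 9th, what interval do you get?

major ninth

Spelling the chord: G♭-B♭-D♭-F♭-A♭-E♭.
Root = G♭; 9th = A♭.
G♭ up to A♭ spans 9 letter names and 14 semitones — a major ninth.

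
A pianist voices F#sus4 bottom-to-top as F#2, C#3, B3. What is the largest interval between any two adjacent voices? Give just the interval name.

minor seventh

Adjacent intervals: F#2→C#3 = perfect fifth; C#3→B3 = minor seventh.
The largest is C#3 to B3, a minor seventh (10 semitones).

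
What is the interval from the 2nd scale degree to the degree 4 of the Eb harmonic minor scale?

minor third

Spelling the Eb harmonic minor scale: Eb F Gb Ab Bb Cb D.
2nd scale degree = F; 4th degree = Ab.
F up to Ab is 3 semitones, a half step narrower than a major third, so the interval is minor.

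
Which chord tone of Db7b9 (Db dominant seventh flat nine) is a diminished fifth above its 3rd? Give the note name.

Db7b9 is spelled Db, F, Ab, Cb, Ebb.
The 3rd is F. A diminished fifth above F is Cb.
Cb is the chord's 7th.

Cb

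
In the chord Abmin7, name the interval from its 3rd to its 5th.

major third

Spelling the chord: Ab, Cb, Eb, Gb.
3rd = Cb; 5th = Eb.
Counting 3 letters and 4 half steps from Cb gives a major third.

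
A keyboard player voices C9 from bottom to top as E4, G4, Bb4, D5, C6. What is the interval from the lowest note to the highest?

minor 13th

The outer voices are E4 and C6.
13 letter names make it a thirteenth; at 20 semitones (a half step narrower than major) the quality is minor.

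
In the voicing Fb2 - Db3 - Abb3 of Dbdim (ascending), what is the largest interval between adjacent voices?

Adjacent intervals: Fb2→Db3 = major sixth; Db3→Abb3 = diminished fifth.
The largest is Fb2 to Db3, a major sixth (9 semitones).

major sixth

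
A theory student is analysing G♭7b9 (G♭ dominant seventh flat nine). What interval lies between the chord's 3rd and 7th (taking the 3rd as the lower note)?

The chord tones of G♭7b9 are G♭-B♭-D♭-F♭-A𝄫.
The 3rd is B♭ and the 7th is F♭.
B♭ up to F♭ is 6 semitones, a half step narrower than a perfect fifth, so the interval is diminished.

diminished fifth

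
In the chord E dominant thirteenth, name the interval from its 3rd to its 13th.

perfect eleventh

E13 (E dominant thirteenth) is spelled E-G#-B-D-F#-C#.
So we need the interval from G# up to C#.
Counting 11 letters and 17 half steps from G# gives a perfect eleventh.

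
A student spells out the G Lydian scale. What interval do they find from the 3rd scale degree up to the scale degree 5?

Spelling the G Lydian scale: G A B C♯ D E F♯.
The 3rd scale degree is B and the degree 5 is D.
From B to D: 3 semitones over a third = minor.

minor 3rd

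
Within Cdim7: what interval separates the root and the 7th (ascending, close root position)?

C diminished seventh is spelled C, Eb, Gb, Bbb.
So we need the interval from C up to Bbb.
C up to Bbb is 9 semitones, a whole step narrower than a major seventh, so the interval is diminished.

diminished seventh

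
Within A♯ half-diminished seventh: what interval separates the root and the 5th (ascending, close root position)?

diminished 5th

A♯m7b5 is spelled A♯–C♯–E–G♯.
So we need the interval from A♯ up to E.
From A♯ to E: 6 semitones over a fifth = diminished.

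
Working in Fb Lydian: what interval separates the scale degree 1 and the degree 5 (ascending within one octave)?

Spelling Fb Lydian: Fb Gb Ab Bb Cb Db Eb.
The scale degree 1 is Fb and the 5th degree is Cb.
Counting 5 letters and 7 half steps from Fb gives a perfect fifth.

perfect fifth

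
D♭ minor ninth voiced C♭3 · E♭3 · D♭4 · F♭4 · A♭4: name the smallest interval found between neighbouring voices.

Adjacent intervals: C♭3→E♭3 = major third; E♭3→D♭4 = minor seventh; D♭4→F♭4 = minor third; F♭4→A♭4 = major third.
The smallest is D♭4 to F♭4, a minor third (3 semitones).

minor third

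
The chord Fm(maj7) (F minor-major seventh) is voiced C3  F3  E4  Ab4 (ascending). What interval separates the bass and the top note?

m13

The outer voices are C3 and Ab4.
13 letter names make it a thirteenth; at 20 semitones (a half step narrower than major) the quality is minor.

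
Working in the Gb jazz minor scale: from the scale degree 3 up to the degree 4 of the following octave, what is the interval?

Gb melodic minor: Gb Ab Bbb Cb Db Eb F.
The scale degree 3 is Bbb and the 4th degree (up an octave) is Cb.
From Bbb to Cb is 14 semitones, exactly the major ninth.

major 9th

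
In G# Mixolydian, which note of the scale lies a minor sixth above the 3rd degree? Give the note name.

G#

The scale is G# A# B# C# D# E# F#.
The 3rd degree is B#; a minor sixth above that is G# — scale degree 1.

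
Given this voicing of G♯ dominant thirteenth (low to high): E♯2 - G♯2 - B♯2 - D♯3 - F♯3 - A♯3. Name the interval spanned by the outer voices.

perfect eleventh

The outer voices are E♯2 and A♯3.
E♯ up to A♯ spans 11 letter names and 17 semitones — a perfect eleventh.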